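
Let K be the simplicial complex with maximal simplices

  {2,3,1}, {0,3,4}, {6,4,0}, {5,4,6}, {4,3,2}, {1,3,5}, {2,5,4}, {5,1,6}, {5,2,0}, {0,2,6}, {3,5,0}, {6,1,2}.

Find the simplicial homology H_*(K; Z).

H_0 = Z,  H_1 = Z_2,  H_2 = 0.

Take the total order 0 < 1 < 2 < 3 < 4 < 5 < 6 on the vertex set. Then K (dimension 2) consists of the simplices:

  0-simplices (7): [0], [1], [2], [3], [4], [5], [6]
  1-simplices (18): [0,2], [0,3], [0,4], [0,5], [0,6], [1,2], [1,3], [1,5], [1,6], [2,3], [2,4], [2,5], [2,6], [3,4], [3,5], [4,5], [4,6], [5,6]
  2-simplices (12): [0,2,5], [0,2,6], [0,3,4], [0,3,5], [0,4,6], [1,2,3], [1,2,6], [1,3,5], [1,5,6], [2,3,4], [2,4,5], [4,5,6]

giving chain groups C_0 ≅ Z^7, C_1 ≅ Z^18, C_2 ≅ Z^12.

∂_1: C_1 → C_0 is given by ∂[p,q] = [q] − [p]. For instance
  ∂[3,4] = [4] − [3].
The resulting 7×18 matrix has rank 6, and its Smith normal form has invariant factors (1,1,1,1,1,1).

Boundary ∂_2: C_2 → C_1 maps a triangle to the signed sum of its edges. For instance
  ∂[0,4,6] = [4,6] − [0,6] + [0,4],
  ∂[1,2,6] = [2,6] − [1,6] + [1,2].
The resulting 18×12 matrix has rank 12, and its Smith normal form has invariant factors (1,1,1,1,1,1,1,1,1,1,1,2).

From H_k ≅ ker(∂_k) / im(∂_{k+1}) we obtain:

  H_0: rank C_0 − rank ∂_1 = 7 − 6 = 1, and the invariant factors of ∂_1 are all 1, so H_0 ≅ Z.
  H_1: rank ker ∂_1 − rank ∂_2 = (18 − 6) − 12 = 0, and ∂_2 has invariant factor 2 > 1, so H_1 ≅ Z_2.
  H_2: rank ker ∂_2 − rank ∂_3 = (12 − 12) − 0 = 0, and there is no ∂_3, so H_2 ≅ 0.

As a check, the Euler characteristic is 7 − 18 + 12 = 1, which agrees with 1 − 0 + 0 = 1.
(K is a triangulation of the real projective plane RP^2.)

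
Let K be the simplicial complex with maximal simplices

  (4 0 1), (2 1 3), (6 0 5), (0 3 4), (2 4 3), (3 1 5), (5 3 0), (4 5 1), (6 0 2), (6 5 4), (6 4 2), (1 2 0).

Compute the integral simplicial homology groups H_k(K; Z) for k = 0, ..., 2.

Take the total order 0 < 1 < 2 < 3 < 4 < 5 < 6 on the vertex set. Then K (dimension 2) consists of the simplices:

  0-simplices (7): [0], [1], [2], [3], [4], [5], [6]
  1-simplices (18): [0,1], [0,2], [0,3], [0,4], [0,5], [0,6], [1,2], [1,3], [1,4], [1,5], [2,3], [2,4], [2,6], [3,4], [3,5], [4,5], [4,6], [5,6]
  2-simplices (12): [0,1,2], [0,1,4], [0,2,6], [0,3,4], [0,3,5], [0,5,6], [1,2,3], [1,3,5], [1,4,5], [2,3,4], [2,4,6], [4,5,6]

giving chain groups C_0 ≅ Z^7, C_1 ≅ Z^18, C_2 ≅ Z^12.

Boundary ∂_1: C_1 → C_0 is given by ∂[p,q] = [q] − [p]. For instance
  ∂[3,5] = [5] − [3].
The resulting 7×18 matrix has rank 6, and its Smith normal form has invariant factors (1,1,1,1,1,1).

Boundary ∂_2: C_2 → C_1 acts by ∂[p,q,r] = [q,r] − [p,r] + [p,q]. For instance
  ∂[0,5,6] = [5,6] − [0,6] + [0,5],
  ∂[1,2,3] = [2,3] − [1,3] + [1,2].
The resulting 18×12 matrix has rank 12, and its Smith normal form has invariant factors (1,1,1,1,1,1,1,1,1,1,1,2).

Now H_k = ker ∂_k / im ∂_{k+1}, so:

  H_0: rank C_0 − rank ∂_1 = 7 − 6 = 1, and the invariant factors of ∂_1 are all 1, so H_0 ≅ Z.
  H_1: rank ker ∂_1 − rank ∂_2 = (18 − 6) − 12 = 0, and ∂_2 has invariant factor 2 > 1, so H_1 ≅ Z_2.
  H_2: rank ker ∂_2 − rank ∂_3 = (12 − 12) − 0 = 0, and there is no ∂_3, so H_2 ≅ 0.

(K is a triangulation of the real projective plane RP^2.)

H_0 ≅ Z,  H_1 ≅ Z_2,  H_2 = 0.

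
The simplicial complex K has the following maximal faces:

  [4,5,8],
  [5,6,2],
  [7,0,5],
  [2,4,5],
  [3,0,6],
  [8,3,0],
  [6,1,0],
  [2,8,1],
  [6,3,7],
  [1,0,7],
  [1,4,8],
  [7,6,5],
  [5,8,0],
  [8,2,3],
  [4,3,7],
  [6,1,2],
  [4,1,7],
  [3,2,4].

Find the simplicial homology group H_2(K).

H_2 ≅ 0.

We work with the vertex ordering 0 < 1 < 2 < 3 < 4 < 5 < 6 < 7 < 8. The simplices of K, each written with vertices in increasing order, are:

  0-simplices (9): [0], [1], [2], [3], [4], [5], [6], [7], [8]
  1-simplices (27): (27 of them)
  2-simplices (18): [0,1,6], [0,1,7], [0,3,6], [0,3,8], [0,5,7], [0,5,8], [1,2,6], [1,2,8], [1,4,7], [1,4,8], [2,3,4], [2,3,8], [2,4,5], [2,5,6], [3,4,7], [3,6,7], [4,5,8], [5,6,7]

giving chain groups C_0 ≅ Z^9, C_1 ≅ Z^27, C_2 ≅ Z^18.

The boundary map ∂_1: C_1 → C_0 is given by ∂[p,q] = [q] − [p].
As a 9×27 matrix over Z this has rank 8, with invariant factors (1,1,1,1,1,1,1,1).

The boundary map ∂_2: C_2 → C_1 maps a triangle to the signed sum of its edges. For instance
  ∂[0,3,6] = [3,6] − [0,6] + [0,3],
  ∂[4,5,8] = [5,8] − [4,8] + [4,5].
The resulting 27×18 matrix has rank 18, and its Smith normal form has invariant factors (1,1,1,1,1,1,1,1,1,1,1,1,1,1,1,1,1,2).

Now H_k = ker ∂_k / im ∂_{k+1}, so:

  H_2: rank ker ∂_2 − rank ∂_3 = (18 − 18) − 0 = 0, and there is no ∂_3, so H_2 = 0.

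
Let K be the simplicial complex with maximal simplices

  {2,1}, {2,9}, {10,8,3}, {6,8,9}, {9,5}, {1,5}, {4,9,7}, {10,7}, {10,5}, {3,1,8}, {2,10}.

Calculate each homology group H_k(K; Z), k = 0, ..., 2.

H_0 ≅ Z,  H_1 ≅ Z^5,  H_2 = 0.

Order the vertices as 1 < 2 < 3 < 4 < 5 < 6 < 7 < 8 < 9 < 10. Listing each simplex with vertices in this order, K has dimension 2 with simplices:

  0-simplices (10): [1], [2], [3], [4], [5], [6], [7], [8], [9], [10]
  1-simplices (18): [1,2], [1,3], [1,5], [1,8], [2,9], [2,10], [3,8], [3,10], [4,7], [4,9], [5,9], [5,10], [6,8], [6,9], [7,9], [7,10], [8,9], [8,10]
  2-simplices (4): [1,3,8], [3,8,10], [4,7,9], [6,8,9]

giving chain groups C_0 ≅ Z^10, C_1 ≅ Z^18, C_2 ≅ Z^4.

∂_1: C_1 → C_0 maps an edge to its endpoints' difference, ∂[p,q] = q − p. For instance
  ∂[7,9] = [9] − [7].
As a 10×18 matrix over Z this has rank 9, with invariant factors (1,1,1,1,1,1,1,1,1).

∂_2: C_2 → C_1 sends each 2-simplex [p,q,r] to [q,r] − [p,r] + [p,q]. For instance
  ∂[4,7,9] = [7,9] − [4,9] + [4,7],
  ∂[1,3,8] = [3,8] − [1,8] + [1,3].
As a 18×4 matrix over Z this has rank 4, with invariant factors (1,1,1,1).

From H_k ≅ ker(∂_k) / im(∂_{k+1}) we obtain:

  H_0: rank C_0 − rank ∂_1 = 10 − 9 = 1, and the invariant factors of ∂_1 are all 1, so H_0 ≅ Z.
  H_1: rank ker ∂_1 − rank ∂_2 = (18 − 9) − 4 = 5, and the invariant factors of ∂_2 are all 1, so H_1 ≅ Z^5.
  H_2: rank ker ∂_2 − rank ∂_3 = (4 − 4) − 0 = 0, and there is no ∂_3, so H_2 ≅ 0.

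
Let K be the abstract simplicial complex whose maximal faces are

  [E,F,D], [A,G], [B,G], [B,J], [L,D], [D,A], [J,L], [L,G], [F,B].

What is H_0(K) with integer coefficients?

H_0 = Z.

Take the total order A < B < D < E < F < G < J < L on the vertex set. Then K (dimension 2) consists of the simplices:

  0-simplices (8): A, B, D, E, F, G, J, L
  1-simplices (11): AD, AG, BF, BG, BJ, DE, DF, DL, EF, GL, JL
  2-simplices (1): DEF

so the chain groups are C_0 ≅ Z^8, C_1 ≅ Z^11, C_2 ≅ Z^1.

∂_1: C_1 → C_0 maps an edge to its endpoints' difference, ∂[p,q] = q − p.
The 8×11 boundary matrix has rank 7 and Smith normal form diag(1,1,1,1,1,1,1).

∂_2: C_2 → C_1 acts by ∂[p,q,r] = [q,r] − [p,r] + [p,q]. For instance
  ∂DEF = EF − DF + DE.
The resulting 11×1 matrix has rank 1, and its Smith normal form has invariant factors (1).

From H_k ≅ ker(∂_k) / im(∂_{k+1}) we obtain:

  H_0: rank C_0 − rank ∂_1 = 8 − 7 = 1, and the invariant factors of ∂_1 are all 1, so H_0 = Z.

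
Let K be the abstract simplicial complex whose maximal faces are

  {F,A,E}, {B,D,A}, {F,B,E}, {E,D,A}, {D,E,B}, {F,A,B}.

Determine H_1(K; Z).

H_1 = 0.

Take the total order A < B < D < E < F on the vertex set. Then K (dimension 2) consists of the simplices:

  0-simplices (5): A, B, D, E, F
  1-simplices (9): AB, AD, AE, AF, BD, BE, BF, DE, EF
  2-simplices (6): ABD, ABF, ADE, AEF, BDE, BEF

Hence C_0 ≅ Z^5, C_1 ≅ Z^9, C_2 ≅ Z^6.

∂_1: C_1 → C_0 maps an edge to its endpoints' difference, ∂[p,q] = q − p. For instance
  ∂AD = D − A.
The 5×9 boundary matrix has rank 4 and Smith normal form diag(1,1,1,1).

∂_2: C_2 → C_1 maps a triangle to the signed sum of its edges. For instance
  ∂ABD = BD − AD + AB,
  ∂AEF = EF − AF + AE.
As a 9×6 matrix over Z this has rank 5, with invariant factors (1,1,1,1,1).

Now H_k = ker ∂_k / im ∂_{k+1}, so:

  H_1: rank ker ∂_1 − rank ∂_2 = (9 − 4) − 5 = 0, and the invariant factors of ∂_2 are all 1, so H_1 = 0.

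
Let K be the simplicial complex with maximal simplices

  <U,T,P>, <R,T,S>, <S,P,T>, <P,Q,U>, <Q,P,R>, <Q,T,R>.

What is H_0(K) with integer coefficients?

H_0 = Z.

Fix the vertex order P < Q < R < S < T < U and write every simplex with vertices in increasing order. Then dim K = 2 and the simplices of K are:

  0-simplices (6): P, Q, R, S, T, U
  1-simplices (12): PQ, PR, PS, PT, PU, QR, QT, QU, RS, RT, ST, TU
  2-simplices (6): PQR, PQU, PST, PTU, QRT, RST

so the chain groups are C_0 ≅ Z^6, C_1 ≅ Z^12, C_2 ≅ Z^6.

Boundary ∂_1: C_1 → C_0 sends each edge [p,q] (with p < q) to q − p.
This gives a 6×12 integer matrix of rank 5; reducing to Smith normal form yields diagonal entries (1,1,1,1,1).

∂_2: C_2 → C_1 sends each 2-simplex [p,q,r] to [q,r] − [p,r] + [p,q]. For instance
  ∂PTU = TU − PU + PT,
  ∂PST = ST − PT + PS.
The resulting 12×6 matrix has rank 6, and its Smith normal form has invariant factors (1,1,1,1,1,1).

Reading off H_k = ker ∂_k / im ∂_{k+1}:

  H_0: rank C_0 − rank ∂_1 = 6 − 5 = 1, and the invariant factors of ∂_1 are all 1, so H_0 = Z.

(K is a triangulation of the cylinder S^1 x I.)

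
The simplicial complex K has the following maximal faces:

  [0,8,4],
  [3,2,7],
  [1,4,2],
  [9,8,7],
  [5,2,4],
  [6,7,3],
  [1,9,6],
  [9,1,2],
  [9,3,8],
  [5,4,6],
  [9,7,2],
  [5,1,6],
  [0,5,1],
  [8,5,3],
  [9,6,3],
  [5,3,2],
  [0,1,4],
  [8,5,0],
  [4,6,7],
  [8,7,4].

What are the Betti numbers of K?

Order the vertices as 0 < 1 < 2 < 3 < 4 < 5 < 6 < 7 < 8 < 9. Listing each simplex with vertices in this order, K has dimension 2 with simplices:

  0-simplices (10): [0], [1], [2], [3], [4], [5], [6], [7], [8], [9]
  1-simplices (30): (30 of them)
  2-simplices (20): (20 of them)

Hence C_0 ≅ Z^10, C_1 ≅ Z^30, C_2 ≅ Z^20.

∂_1: C_1 → C_0 maps an edge to its endpoints' difference, ∂[p,q] = q − p.
This gives a 10×30 integer matrix of rank 9; reducing to Smith normal form yields diagonal entries (1,1,1,1,1,1,1,1,1).

The boundary map ∂_2: C_2 → C_1 sends each 2-simplex [p,q,r] to [q,r] − [p,r] + [p,q]. For instance
  ∂[4,7,8] = [7,8] − [4,8] + [4,7],
  ∂[3,8,9] = [8,9] − [3,9] + [3,8].
The 30×20 boundary matrix has rank 20 and Smith normal form diag(1,1,1,1,1,1,1,1,1,1,1,1,1,1,1,1,1,1,1,2).

Reading off H_k = ker ∂_k / im ∂_{k+1}:

  H_0: rank C_0 − rank ∂_1 = 10 − 9 = 1, and the invariant factors of ∂_1 are all 1, so H_0 = Z.
  H_1: rank ker ∂_1 − rank ∂_2 = (30 − 9) − 20 = 1, and ∂_2 has invariant factor 2 > 1, so H_1 = Z ⊕ Z/2.
  H_2: rank ker ∂_2 − rank ∂_3 = (20 − 20) − 0 = 0, and there is no ∂_3, so H_2 = 0.

As a check, the Euler characteristic is 10 − 30 + 20 = 0, which agrees with 1 − 1 + 0 = 0.

Hence the Betti numbers are b_0 = 1, b_1 = 1, b_2 = 0.

b_0 = 1, b_1 = 1, b_2 = 0.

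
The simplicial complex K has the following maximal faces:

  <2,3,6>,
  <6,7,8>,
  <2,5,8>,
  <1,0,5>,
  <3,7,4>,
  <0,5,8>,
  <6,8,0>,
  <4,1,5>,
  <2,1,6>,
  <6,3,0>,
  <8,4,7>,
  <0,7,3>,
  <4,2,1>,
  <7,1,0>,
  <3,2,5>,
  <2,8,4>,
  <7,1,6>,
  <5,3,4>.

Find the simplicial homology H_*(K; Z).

Take the total order 0 < 1 < 2 < 3 < 4 < 5 < 6 < 7 < 8 on the vertex set. Then K (dimension 2) consists of the simplices:

  0-simplices (9): [0], [1], [2], [3], [4], [5], [6], [7], [8]
  1-simplices (27): (27 of them)
  2-simplices (18): [0,1,5], [0,1,7], [0,3,6], [0,3,7], [0,5,8], [0,6,8], [1,2,4], [1,2,6], [1,4,5], [1,6,7], [2,3,5], [2,3,6], [2,4,8], [2,5,8], [3,4,5], [3,4,7], [4,7,8], [6,7,8]

giving chain groups C_0 ≅ Z^9, C_1 ≅ Z^27, C_2 ≅ Z^18.

∂_1: C_1 → C_0 is given by ∂[p,q] = [q] − [p]. For instance
  ∂[0,6] = [6] − [0].
As a 9×27 matrix over Z this has rank 8, with invariant factors (1,1,1,1,1,1,1,1).

The boundary map ∂_2: C_2 → C_1 maps a triangle to the signed sum of its edges. For instance
  ∂[2,3,6] = [3,6] − [2,6] + [2,3],
  ∂[3,4,7] = [4,7] − [3,7] + [3,4].
As a 27×18 matrix over Z this has rank 18, with invariant factors (1,1,1,1,1,1,1,1,1,1,1,1,1,1,1,1,1,2).

Reading off H_k = ker ∂_k / im ∂_{k+1}:

  H_0: rank C_0 − rank ∂_1 = 9 − 8 = 1, and the invariant factors of ∂_1 are all 1, so H_0 ≅ Z.
  H_1: rank ker ∂_1 − rank ∂_2 = (27 − 8) − 18 = 1, and ∂_2 has invariant factor 2 > 1, so H_1 ≅ Z ⊕ Z/2Z.
  H_2: rank ker ∂_2 − rank ∂_3 = (18 − 18) − 0 = 0, and there is no ∂_3, so H_2 ≅ 0.

As a check, the Euler characteristic is 9 − 27 + 18 = 0, which agrees with 1 − 1 + 0 = 0.

H_0 ≅ Z,  H_1 ≅ Z ⊕ Z/2Z,  H_2 = 0.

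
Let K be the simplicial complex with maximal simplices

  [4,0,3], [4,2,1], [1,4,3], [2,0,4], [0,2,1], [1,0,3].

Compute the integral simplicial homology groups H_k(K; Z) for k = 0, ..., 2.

Take the total order 0 < 1 < 2 < 3 < 4 on the vertex set. Then K (dimension 2) consists of the simplices:

  0-simplices (5): [0], [1], [2], [3], [4]
  1-simplices (9): [0,1], [0,2], [0,3], [0,4], [1,2], [1,3], [1,4], [2,4], [3,4]
  2-simplices (6): [0,1,2], [0,1,3], [0,2,4], [0,3,4], [1,2,4], [1,3,4]

so the chain groups are C_0 ≅ Z^5, C_1 ≅ Z^9, C_2 ≅ Z^6.

∂_1: C_1 → C_0 maps an edge to its endpoints' difference, ∂[p,q] = q − p. For instance
  ∂[2,4] = [4] − [2].
The 5×9 boundary matrix has rank 4 and Smith normal form diag(1,1,1,1).

Boundary ∂_2: C_2 → C_1 sends each 2-simplex [p,q,r] to [q,r] − [p,r] + [p,q]. For instance
  ∂[1,2,4] = [2,4] − [1,4] + [1,2],
  ∂[0,2,4] = [2,4] − [0,4] + [0,2].
The resulting 9×6 matrix has rank 5, and its Smith normal form has invariant factors (1,1,1,1,1).

Now H_k = ker ∂_k / im ∂_{k+1}, so:

  H_0: rank C_0 − rank ∂_1 = 5 − 4 = 1, and the invariant factors of ∂_1 are all 1, so H_0 = Z.
  H_1: rank ker ∂_1 − rank ∂_2 = (9 − 4) − 5 = 0, and the invariant factors of ∂_2 are all 1, so H_1 = 0.
  H_2: rank ker ∂_2 − rank ∂_3 = (6 − 5) − 0 = 1, and there is no ∂_3, so H_2 = Z.

H_0 = Z,  H_1 = 0,  H_2 = Z.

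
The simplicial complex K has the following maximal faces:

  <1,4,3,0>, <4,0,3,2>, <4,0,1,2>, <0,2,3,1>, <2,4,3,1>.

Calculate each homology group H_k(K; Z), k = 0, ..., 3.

Fix the vertex order 0 < 1 < 2 < 3 < 4 and write every simplex with vertices in increasing order. Then dim K = 3 and the simplices of K are:

  0-simplices (5): [0], [1], [2], [3], [4]
  1-simplices (10): [0,1], [0,2], [0,3], [0,4], [1,2], [1,3], [1,4], [2,3], [2,4], [3,4]
  2-simplices (10): [0,1,2], [0,1,3], [0,1,4], [0,2,3], [0,2,4], [0,3,4], [1,2,3], [1,2,4], [1,3,4], [2,3,4]
  3-simplices (5): [0,1,2,3], [0,1,2,4], [0,1,3,4], [0,2,3,4], [1,2,3,4]

so the chain groups are C_0 ≅ Z^5, C_1 ≅ Z^10, C_2 ≅ Z^10, C_3 ≅ Z^5.

The boundary map ∂_1: C_1 → C_0 sends each edge [p,q] (with p < q) to q − p. For instance
  ∂[0,2] = [2] − [0].
This gives a 5×10 integer matrix of rank 4; reducing to Smith normal form yields diagonal entries (1,1,1,1).

Boundary ∂_2: C_2 → C_1 maps a triangle to the signed sum of its edges. For instance
  ∂[2,3,4] = [3,4] − [2,4] + [2,3],
  ∂[0,1,3] = [1,3] − [0,3] + [0,1].
This gives a 10×10 integer matrix of rank 6; reducing to Smith normal form yields diagonal entries (1,1,1,1,1,1).

Boundary ∂_3: C_3 → C_2 sends each 3-simplex σ to the alternating sum Σ_i (−1)^i (σ with its i-th vertex removed). For instance
  ∂[0,2,3,4] = [2,3,4] − [0,3,4] + [0,2,4] − [0,2,3],
  ∂[0,1,3,4] = [1,3,4] − [0,3,4] + [0,1,4] − [0,1,3].
The resulting 10×5 matrix has rank 4, and its Smith normal form has invariant factors (1,1,1,1).

Reading off H_k = ker ∂_k / im ∂_{k+1}:

  H_0: rank C_0 − rank ∂_1 = 5 − 4 = 1, and the invariant factors of ∂_1 are all 1, so H_0 ≅ Z.
  H_1: rank ker ∂_1 − rank ∂_2 = (10 − 4) − 6 = 0, and the invariant factors of ∂_2 are all 1, so H_1 ≅ 0.
  H_2: rank ker ∂_2 − rank ∂_3 = (10 − 6) − 4 = 0, and the invariant factors of ∂_3 are all 1, so H_2 ≅ 0.
  H_3: rank ker ∂_3 − rank ∂_4 = (5 − 4) − 0 = 1, and there is no ∂_4, so H_3 ≅ Z.

As a check, the Euler characteristic is 5 − 10 + 10 − 5 = 0, which agrees with 1 − 0 + 0 − 1 = 0.
(K is a triangulation of the 3-sphere S^3.)

H_0 = Z,  H_1 = 0,  H_2 = 0,  H_3 = Z.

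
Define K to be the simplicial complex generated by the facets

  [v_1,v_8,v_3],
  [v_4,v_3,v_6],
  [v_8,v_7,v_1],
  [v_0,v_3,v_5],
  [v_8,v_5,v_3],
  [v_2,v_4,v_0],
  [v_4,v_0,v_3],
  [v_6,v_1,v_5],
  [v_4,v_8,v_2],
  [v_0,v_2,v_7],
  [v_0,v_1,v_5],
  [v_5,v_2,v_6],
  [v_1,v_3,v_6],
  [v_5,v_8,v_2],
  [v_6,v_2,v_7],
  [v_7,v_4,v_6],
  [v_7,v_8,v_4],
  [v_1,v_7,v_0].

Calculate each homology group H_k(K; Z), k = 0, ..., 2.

Fix the vertex order v_0 < v_1 < v_2 < v_3 < v_4 < v_5 < v_6 < v_7 < v_8 and write every simplex with vertices in increasing order. Then dim K = 2 and the simplices of K are:

  0-simplices (9): [v_0], [v_1], [v_2], [v_3], [v_4], [v_5], [v_6], [v_7], [v_8]
  1-simplices (27): (27 of them)
  2-simplices (18): (18 of them)

giving chain groups C_0 ≅ Z^9, C_1 ≅ Z^27, C_2 ≅ Z^18.

Boundary ∂_1: C_1 → C_0 is given by ∂[p,q] = [q] − [p]. For instance
  ∂[v_3,v_4] = [v_4] − [v_3].
As a 9×27 matrix over Z this has rank 8, with invariant factors (1,1,1,1,1,1,1,1).

The boundary map ∂_2: C_2 → C_1 sends each 2-simplex [p,q,r] to [q,r] − [p,r] + [p,q]. For instance
  ∂[v_0,v_1,v_7] = [v_1,v_7] − [v_0,v_7] + [v_0,v_1],
  ∂[v_2,v_5,v_6] = [v_5,v_6] − [v_2,v_6] + [v_2,v_5].
The 27×18 boundary matrix has rank 18 and Smith normal form diag(1,1,1,1,1,1,1,1,1,1,1,1,1,1,1,1,1,2).

Computing H_k = (kernel of ∂_k) / (image of ∂_{k+1}):

  H_0: rank C_0 − rank ∂_1 = 9 − 8 = 1, and the invariant factors of ∂_1 are all 1, so H_0 ≅ Z.
  H_1: rank ker ∂_1 − rank ∂_2 = (27 − 8) − 18 = 1, and ∂_2 has invariant factor 2 > 1, so H_1 ≅ Z ⊕ Z/2Z.
  H_2: rank ker ∂_2 − rank ∂_3 = (18 − 18) − 0 = 0, and there is no ∂_3, so H_2 ≅ 0.

H_0 ≅ Z,  H_1 ≅ Z ⊕ Z/2Z,  H_2 = 0.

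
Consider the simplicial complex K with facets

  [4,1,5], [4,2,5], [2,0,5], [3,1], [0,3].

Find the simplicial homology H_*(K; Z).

Fix the vertex order 0 < 1 < 2 < 3 < 4 < 5 and write every simplex with vertices in increasing order. Then dim K = 2 and the simplices of K are:

  0-simplices (6): [0], [1], [2], [3], [4], [5]
  1-simplices (9): [0,2], [0,3], [0,5], [1,3], [1,4], [1,5], [2,4], [2,5], [4,5]
  2-simplices (3): [0,2,5], [1,4,5], [2,4,5]

giving chain groups C_0 ≅ Z^6, C_1 ≅ Z^9, C_2 ≅ Z^3.

The boundary map ∂_1: C_1 → C_0 sends each edge [p,q] (with p < q) to q − p.
This gives a 6×9 integer matrix of rank 5; reducing to Smith normal form yields diagonal entries (1,1,1,1,1).

∂_2: C_2 → C_1 sends each 2-simplex [p,q,r] to [q,r] − [p,r] + [p,q]. For instance
  ∂[0,2,5] = [2,5] − [0,5] + [0,2],
  ∂[1,4,5] = [4,5] − [1,5] + [1,4].
This gives a 9×3 integer matrix of rank 3; reducing to Smith normal form yields diagonal entries (1,1,1).

Now H_k = ker ∂_k / im ∂_{k+1}, so:

  H_0: rank C_0 − rank ∂_1 = 6 − 5 = 1, and the invariant factors of ∂_1 are all 1, so H_0 = Z.
  H_1: rank ker ∂_1 − rank ∂_2 = (9 − 5) − 3 = 1, and the invariant factors of ∂_2 are all 1, so H_1 = Z.
  H_2: rank ker ∂_2 − rank ∂_3 = (3 − 3) − 0 = 0, and there is no ∂_3, so H_2 = 0.

H_0 ≅ Z,  H_1 ≅ Z,  H_2 = 0.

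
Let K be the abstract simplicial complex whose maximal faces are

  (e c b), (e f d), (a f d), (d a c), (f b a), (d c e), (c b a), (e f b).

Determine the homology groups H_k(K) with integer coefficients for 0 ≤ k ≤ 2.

K has 6 vertices, 12 edges, 8 triangles.
rank ∂_0 = 0, rank ∂_1 = 5 ⇒ b_0 = 6 − 0 − 5 = 1; all invariant factors of ∂_1 are 1 so no torsion. So H_0 = Z.
rank ∂_1 = 5, rank ∂_2 = 7 ⇒ b_1 = 12 − 5 − 7 = 0; all invariant factors of ∂_2 are 1 so no torsion. So H_1 = 0.
rank ∂_2 = 7, rank ∂_3 = 0 ⇒ b_2 = 8 − 7 − 0 = 1. So H_2 = Z.

H_0 ≅ Z,  H_1 = 0,  H_2 ≅ Z.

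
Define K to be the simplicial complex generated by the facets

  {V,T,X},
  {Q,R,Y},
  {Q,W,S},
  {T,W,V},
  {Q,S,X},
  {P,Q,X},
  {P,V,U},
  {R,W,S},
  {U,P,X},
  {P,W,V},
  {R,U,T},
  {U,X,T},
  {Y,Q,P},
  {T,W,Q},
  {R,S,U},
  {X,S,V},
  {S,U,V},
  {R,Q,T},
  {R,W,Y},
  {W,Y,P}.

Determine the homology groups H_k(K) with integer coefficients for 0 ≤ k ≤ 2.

Take the total order P < Q < R < S < T < U < V < W < X < Y on the vertex set. Then K (dimension 2) consists of the simplices:

  0-simplices (10): P, Q, R, S, T, U, V, W, X, Y
  1-simplices (30): PQ, PU, PV, PW, PX, PY, QR, QS, QT, QW, QX, QY, RS, RT, RU, RW, RY, SU, SV, SW, SX, TU, TV, TW, TX, UV, UX, VW, VX, WY
  2-simplices (20): PQX, PQY, PUV, PUX, PVW, PWY, QRT, QRY, QSW, QSX, QTW, RSU, RSW, RTU, RWY, SUV, SVX, TUX, TVW, TVX

so the chain groups are C_0 ≅ Z^10, C_1 ≅ Z^30, C_2 ≅ Z^20.

The boundary map ∂_1: C_1 → C_0 sends each edge [p,q] (with p < q) to q − p. For instance
  ∂TV = V − T.
The 10×30 boundary matrix has rank 9 and Smith normal form diag(1,1,1,1,1,1,1,1,1).

Boundary ∂_2: C_2 → C_1 sends each 2-simplex [p,q,r] to [q,r] − [p,r] + [p,q]. For instance
  ∂PUV = UV − PV + PU,
  ∂PQY = QY − PY + PQ.
This gives a 30×20 integer matrix of rank 20; reducing to Smith normal form yields diagonal entries (1,1,1,1,1,1,1,1,1,1,1,1,1,1,1,1,1,1,1,2).

Reading off H_k = ker ∂_k / im ∂_{k+1}:

  H_0: rank C_0 − rank ∂_1 = 10 − 9 = 1, and the invariant factors of ∂_1 are all 1, so H_0 = Z.
  H_1: rank ker ∂_1 − rank ∂_2 = (30 − 9) − 20 = 1, and ∂_2 has invariant factor 2 > 1, so H_1 = Z ⊕ Z/2.
  H_2: rank ker ∂_2 − rank ∂_3 = (20 − 20) − 0 = 0, and there is no ∂_3, so H_2 = 0.

As a check, the Euler characteristic is 10 − 30 + 20 = 0, which agrees with 1 − 1 + 0 = 0.

H_0 = Z,  H_1 = Z ⊕ Z/2,  H_2 = 0.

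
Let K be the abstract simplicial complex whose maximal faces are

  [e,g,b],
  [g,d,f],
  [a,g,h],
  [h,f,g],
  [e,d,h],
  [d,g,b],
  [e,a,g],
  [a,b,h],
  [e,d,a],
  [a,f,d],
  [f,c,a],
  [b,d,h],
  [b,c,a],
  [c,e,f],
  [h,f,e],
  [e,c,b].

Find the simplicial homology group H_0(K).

We work with the vertex ordering a < b < c < d < e < f < g < h. The simplices of K, each written with vertices in increasing order, are:

  0-simplices (8): a, b, c, d, e, f, g, h
  1-simplices (24): ab, ac, ad, ae, af, ag, ah, bc, bd, be, bg, bh, ce, cf, de, df, dg, dh, ef, eg, eh, fg, fh, gh
  2-simplices (16): abc, abh, acf, ade, adf, aeg, agh, bce, bdg, bdh, beg, cef, deh, dfg, efh, fgh

Hence C_0 ≅ Z^8, C_1 ≅ Z^24, C_2 ≅ Z^16.

The boundary map ∂_1: C_1 → C_0 is given by ∂[p,q] = [q] − [p]. For instance
  ∂ae = e − a.
The resulting 8×24 matrix has rank 7, and its Smith normal form has invariant factors (1,1,1,1,1,1,1).

Boundary ∂_2: C_2 → C_1 sends each 2-simplex [p,q,r] to [q,r] − [p,r] + [p,q]. For instance
  ∂bdh = dh − bh + bd,
  ∂bdg = dg − bg + bd.
The 24×16 boundary matrix has rank 15 and Smith normal form diag(1,1,1,1,1,1,1,1,1,1,1,1,1,1,1).

Computing H_k = (kernel of ∂_k) / (image of ∂_{k+1}):

  H_0: rank C_0 − rank ∂_1 = 8 − 7 = 1, and the invariant factors of ∂_1 are all 1, so H_0 ≅ Z.

H_0 ≅ Z.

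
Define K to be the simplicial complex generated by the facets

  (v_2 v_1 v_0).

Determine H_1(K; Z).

Fix the vertex order v_0 < v_1 < v_2 and write every simplex with vertices in increasing order. Then dim K = 2 and the simplices of K are:

  0-simplices (3): [v_0], [v_1], [v_2]
  1-simplices (3): [v_0,v_1], [v_0,v_2], [v_1,v_2]
  2-simplices (1): [v_0,v_1,v_2]

Hence C_0 ≅ Z^3, C_1 ≅ Z^3, C_2 ≅ Z^1.

∂_1: C_1 → C_0 is given by ∂[p,q] = [q] − [p]. For instance
  ∂[v_1,v_2] = [v_2] − [v_1].
The 3×3 boundary matrix has rank 2 and Smith normal form diag(1,1).

∂_2: C_2 → C_1 maps a triangle to the signed sum of its edges. For instance
  ∂[v_0,v_1,v_2] = [v_1,v_2] − [v_0,v_2] + [v_0,v_1].
The resulting 3×1 matrix has rank 1, and its Smith normal form has invariant factors (1).

From H_k ≅ ker(∂_k) / im(∂_{k+1}) we obtain:

  H_1: rank ker ∂_1 − rank ∂_2 = (3 − 2) − 1 = 0, and the invariant factors of ∂_2 are all 1, so H_1 = 0.

H_1 = 0.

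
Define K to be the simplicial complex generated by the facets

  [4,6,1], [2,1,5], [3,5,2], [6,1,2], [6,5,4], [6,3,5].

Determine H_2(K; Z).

H_2 ≅ 0.

Fix the vertex order 1 < 2 < 3 < 4 < 5 < 6 and write every simplex with vertices in increasing order. Then dim K = 2 and the simplices of K are:

  0-simplices (6): [1], [2], [3], [4], [5], [6]
  1-simplices (12): [1,2], [1,4], [1,5], [1,6], [2,3], [2,5], [2,6], [3,5], [3,6], [4,5], [4,6], [5,6]
  2-simplices (6): [1,2,5], [1,2,6], [1,4,6], [2,3,5], [3,5,6], [4,5,6]

giving chain groups C_0 ≅ Z^6, C_1 ≅ Z^12, C_2 ≅ Z^6.

Boundary ∂_1: C_1 → C_0 sends each edge [p,q] (with p < q) to q − p.
The 6×12 boundary matrix has rank 5 and Smith normal form diag(1,1,1,1,1).

∂_2: C_2 → C_1 maps a triangle to the signed sum of its edges. For instance
  ∂[1,2,5] = [2,5] − [1,5] + [1,2],
  ∂[3,5,6] = [5,6] − [3,6] + [3,5].
As a 12×6 matrix over Z this has rank 6, with invariant factors (1,1,1,1,1,1).

Now H_k = ker ∂_k / im ∂_{k+1}, so:

  H_2: rank ker ∂_2 − rank ∂_3 = (6 − 6) − 0 = 0, and there is no ∂_3, so H_2 = 0.

(K is a triangulation of the cylinder S^1 x I.)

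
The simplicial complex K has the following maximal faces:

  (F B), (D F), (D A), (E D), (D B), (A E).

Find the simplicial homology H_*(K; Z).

H_0 = Z,  H_1 = Z^2.

Fix the vertex order A < B < D < E < F and write every simplex with vertices in increasing order. Then dim K = 1 and the simplices of K are:

  0-simplices (5): A, B, D, E, F
  1-simplices (6): AD, AE, BD, BF, DE, DF

giving chain groups C_0 ≅ Z^5, C_1 ≅ Z^6.

Boundary ∂_1: C_1 → C_0 sends each edge [p,q] (with p < q) to q − p.
This gives a 5×6 integer matrix of rank 4; reducing to Smith normal form yields diagonal entries (1,1,1,1).

Reading off H_k = ker ∂_k / im ∂_{k+1}:

  H_0: rank C_0 − rank ∂_1 = 5 − 4 = 1, and the invariant factors of ∂_1 are all 1, so H_0 ≅ Z.
  H_1: rank ker ∂_1 − rank ∂_2 = (6 − 4) − 0 = 2, and there is no ∂_2, so H_1 ≅ Z^2.

As a check, the Euler characteristic is 5 − 6 = -1, which agrees with 1 − 2 = -1.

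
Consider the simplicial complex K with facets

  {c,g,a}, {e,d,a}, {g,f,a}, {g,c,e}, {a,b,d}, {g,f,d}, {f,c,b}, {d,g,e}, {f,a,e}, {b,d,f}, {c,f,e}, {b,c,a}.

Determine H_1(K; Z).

H_1 ≅ Z/2.

Take the total order a < b < c < d < e < f < g on the vertex set. Then K (dimension 2) consists of the simplices:

  0-simplices (7): a, b, c, d, e, f, g
  1-simplices (18): ab, ac, ad, ae, af, ag, bc, bd, bf, ce, cf, cg, de, df, dg, ef, eg, fg
  2-simplices (12): abc, abd, acg, ade, aef, afg, bcf, bdf, cef, ceg, deg, dfg

giving chain groups C_0 ≅ Z^7, C_1 ≅ Z^18, C_2 ≅ Z^12.

The boundary map ∂_1: C_1 → C_0 is given by ∂[p,q] = [q] − [p].
The 7×18 boundary matrix has rank 6 and Smith normal form diag(1,1,1,1,1,1).

∂_2: C_2 → C_1 acts by ∂[p,q,r] = [q,r] − [p,r] + [p,q]. For instance
  ∂aef = ef − af + ae,
  ∂deg = eg − dg + de.
The resulting 18×12 matrix has rank 12, and its Smith normal form has invariant factors (1,1,1,1,1,1,1,1,1,1,1,2).

Now H_k = ker ∂_k / im ∂_{k+1}, so:

  H_1: rank ker ∂_1 − rank ∂_2 = (18 − 6) − 12 = 0, and ∂_2 has invariant factor 2 > 1, so H_1 ≅ Z/2.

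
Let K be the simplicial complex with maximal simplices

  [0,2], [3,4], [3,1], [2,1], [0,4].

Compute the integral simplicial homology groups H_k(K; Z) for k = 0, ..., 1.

K has 5 vertices, 5 edges.
rank ∂_0 = 0, rank ∂_1 = 4 ⇒ b_0 = 5 − 0 − 4 = 1; all invariant factors of ∂_1 are 1 so no torsion. So H_0 ≅ Z.
rank ∂_1 = 4, rank ∂_2 = 0 ⇒ b_1 = 5 − 4 − 0 = 1. So H_1 ≅ Z.

H_0 = Z,  H_1 = Z.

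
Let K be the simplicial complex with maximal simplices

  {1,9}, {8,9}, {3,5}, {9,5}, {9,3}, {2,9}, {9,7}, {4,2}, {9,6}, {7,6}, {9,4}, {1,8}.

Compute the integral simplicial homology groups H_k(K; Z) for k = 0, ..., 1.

Fix the vertex order 1 < 2 < 3 < 4 < 5 < 6 < 7 < 8 < 9 and write every simplex with vertices in increasing order. Then dim K = 1 and the simplices of K are:

  0-simplices (9): [1], [2], [3], [4], [5], [6], [7], [8], [9]
  1-simplices (12): [1,8], [1,9], [2,4], [2,9], [3,5], [3,9], [4,9], [5,9], [6,7], [6,9], [7,9], [8,9]

Hence C_0 ≅ Z^9, C_1 ≅ Z^12.

Boundary ∂_1: C_1 → C_0 maps an edge to its endpoints' difference, ∂[p,q] = q − p. For instance
  ∂[7,9] = [9] − [7].
The resulting 9×12 matrix has rank 8, and its Smith normal form has invariant factors (1,1,1,1,1,1,1,1).

Computing H_k = (kernel of ∂_k) / (image of ∂_{k+1}):

  H_0: rank C_0 − rank ∂_1 = 9 − 8 = 1, and the invariant factors of ∂_1 are all 1, so H_0 ≅ Z.
  H_1: rank ker ∂_1 − rank ∂_2 = (12 − 8) − 0 = 4, and there is no ∂_2, so H_1 ≅ Z^4.

H_0 ≅ Z,  H_1 ≅ Z^4.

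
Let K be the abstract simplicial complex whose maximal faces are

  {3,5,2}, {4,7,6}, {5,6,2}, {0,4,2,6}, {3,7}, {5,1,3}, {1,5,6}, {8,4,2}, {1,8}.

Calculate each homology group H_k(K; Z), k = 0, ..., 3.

H_0 ≅ Z,  H_1 ≅ Z^2,  H_2 = 0,  H_3 = 0.

Fix the vertex order 0 < 1 < 2 < 3 < 4 < 5 < 6 < 7 < 8 and write every simplex with vertices in increasing order. Then dim K = 3 and the simplices of K are:

  0-simplices (9): [0], [1], [2], [3], [4], [5], [6], [7], [8]
  1-simplices (19): [0,2], [0,4], [0,6], [1,3], [1,5], [1,6], [1,8], [2,3], [2,4], [2,5], [2,6], [2,8], [3,5], [3,7], [4,6], [4,7], [4,8], [5,6], [6,7]
  2-simplices (10): [0,2,4], [0,2,6], [0,4,6], [1,3,5], [1,5,6], [2,3,5], [2,4,6], [2,4,8], [2,5,6], [4,6,7]
  3-simplices (1): [0,2,4,6]

giving chain groups C_0 ≅ Z^9, C_1 ≅ Z^19, C_2 ≅ Z^10, C_3 ≅ Z^1.

The boundary map ∂_1: C_1 → C_0 sends each edge [p,q] (with p < q) to q − p.
The resulting 9×19 matrix has rank 8, and its Smith normal form has invariant factors (1,1,1,1,1,1,1,1).

Boundary ∂_2: C_2 → C_1 sends each 2-simplex [p,q,r] to [q,r] − [p,r] + [p,q]. For instance
  ∂[4,6,7] = [6,7] − [4,7] + [4,6],
  ∂[2,3,5] = [3,5] − [2,5] + [2,3].
As a 19×10 matrix over Z this has rank 9, with invariant factors (1,1,1,1,1,1,1,1,1).

The boundary map ∂_3: C_3 → C_2 sends each 3-simplex σ to the alternating sum Σ_i (−1)^i (σ with its i-th vertex removed). For instance
  ∂[0,2,4,6] = [2,4,6] − [0,4,6] + [0,2,6] − [0,2,4].
As a 10×1 matrix over Z this has rank 1, with invariant factors (1).

Computing H_k = (kernel of ∂_k) / (image of ∂_{k+1}):

  H_0: rank C_0 − rank ∂_1 = 9 − 8 = 1, and the invariant factors of ∂_1 are all 1, so H_0 ≅ Z.
  H_1: rank ker ∂_1 − rank ∂_2 = (19 − 8) − 9 = 2, and the invariant factors of ∂_2 are all 1, so H_1 ≅ Z^2.
  H_2: rank ker ∂_2 − rank ∂_3 = (10 − 9) − 1 = 0, and the invariant factors of ∂_3 are all 1, so H_2 ≅ 0.
  H_3: rank ker ∂_3 − rank ∂_4 = (1 − 1) − 0 = 0, and there is no ∂_4, so H_3 ≅ 0.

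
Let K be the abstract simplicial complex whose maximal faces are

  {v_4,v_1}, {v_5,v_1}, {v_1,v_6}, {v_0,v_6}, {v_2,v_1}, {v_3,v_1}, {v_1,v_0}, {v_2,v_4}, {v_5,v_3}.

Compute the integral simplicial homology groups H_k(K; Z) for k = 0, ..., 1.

H_0 = Z,  H_1 = Z^3.

Order the vertices as v_0 < v_1 < v_2 < v_3 < v_4 < v_5 < v_6. Listing each simplex with vertices in this order, K has dimension 1 with simplices:

  0-simplices (7): [v_0], [v_1], [v_2], [v_3], [v_4], [v_5], [v_6]
  1-simplices (9): [v_0,v_1], [v_0,v_6], [v_1,v_2], [v_1,v_3], [v_1,v_4], [v_1,v_5], [v_1,v_6], [v_2,v_4], [v_3,v_5]

Hence C_0 ≅ Z^7, C_1 ≅ Z^9.

Boundary ∂_1: C_1 → C_0 is given by ∂[p,q] = [q] − [p].
The 7×9 boundary matrix has rank 6 and Smith normal form diag(1,1,1,1,1,1).

From H_k ≅ ker(∂_k) / im(∂_{k+1}) we obtain:

  H_0: rank C_0 − rank ∂_1 = 7 − 6 = 1, and the invariant factors of ∂_1 are all 1, so H_0 ≅ Z.
  H_1: rank ker ∂_1 − rank ∂_2 = (9 − 6) − 0 = 3, and there is no ∂_2, so H_1 ≅ Z^3.

As a check, the Euler characteristic is 7 − 9 = -2, which agrees with 1 − 3 = -2.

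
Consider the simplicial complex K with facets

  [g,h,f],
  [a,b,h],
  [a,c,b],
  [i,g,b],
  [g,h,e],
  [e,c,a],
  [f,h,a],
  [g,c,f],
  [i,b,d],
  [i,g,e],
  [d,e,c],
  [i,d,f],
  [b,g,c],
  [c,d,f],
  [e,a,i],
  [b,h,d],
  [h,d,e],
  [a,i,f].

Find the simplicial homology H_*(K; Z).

K has 9 vertices, 27 edges, 18 triangles.
rank ∂_0 = 0, rank ∂_1 = 8 ⇒ b_0 = 9 − 0 − 8 = 1; all invariant factors of ∂_1 are 1 so no torsion. So H_0 = Z.
rank ∂_1 = 8, rank ∂_2 = 17 ⇒ b_1 = 27 − 8 − 17 = 2; all invariant factors of ∂_2 are 1 so no torsion. So H_1 = Z^2.
rank ∂_2 = 17, rank ∂_3 = 0 ⇒ b_2 = 18 − 17 − 0 = 1. So H_2 = Z.

H_0 = Z,  H_1 = Z^2,  H_2 = Z.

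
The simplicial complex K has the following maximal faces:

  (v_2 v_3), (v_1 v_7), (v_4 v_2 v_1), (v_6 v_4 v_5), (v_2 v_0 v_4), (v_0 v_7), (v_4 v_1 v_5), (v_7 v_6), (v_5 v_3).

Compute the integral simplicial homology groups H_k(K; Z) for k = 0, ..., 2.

K has 8 vertices, 14 edges, 4 triangles.
rank ∂_0 = 0, rank ∂_1 = 7 ⇒ b_0 = 8 − 0 − 7 = 1; all invariant factors of ∂_1 are 1 so no torsion. So H_0 ≅ Z.
rank ∂_1 = 7, rank ∂_2 = 4 ⇒ b_1 = 14 − 7 − 4 = 3; all invariant factors of ∂_2 are 1 so no torsion. So H_1 ≅ Z^3.
rank ∂_2 = 4, rank ∂_3 = 0 ⇒ b_2 = 4 − 4 − 0 = 0. So H_2 ≅ 0.

H_0 = Z,  H_1 = Z^3,  H_2 = 0.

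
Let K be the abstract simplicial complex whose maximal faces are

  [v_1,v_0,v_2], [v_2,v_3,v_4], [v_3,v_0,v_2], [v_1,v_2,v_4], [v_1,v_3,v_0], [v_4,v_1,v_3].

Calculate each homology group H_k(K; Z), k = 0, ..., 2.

Take the total order v_0 < v_1 < v_2 < v_3 < v_4 on the vertex set. Then K (dimension 2) consists of the simplices:

  0-simplices (5): [v_0], [v_1], [v_2], [v_3], [v_4]
  1-simplices (9): [v_0,v_1], [v_0,v_2], [v_0,v_3], [v_1,v_2], [v_1,v_3], [v_1,v_4], [v_2,v_3], [v_2,v_4], [v_3,v_4]
  2-simplices (6): [v_0,v_1,v_2], [v_0,v_1,v_3], [v_0,v_2,v_3], [v_1,v_2,v_4], [v_1,v_3,v_4], [v_2,v_3,v_4]

so the chain groups are C_0 ≅ Z^5, C_1 ≅ Z^9, C_2 ≅ Z^6.

Boundary ∂_1: C_1 → C_0 is given by ∂[p,q] = [q] − [p]. For instance
  ∂[v_0,v_1] = [v_1] − [v_0].
As a 5×9 matrix over Z this has rank 4, with invariant factors (1,1,1,1).

Boundary ∂_2: C_2 → C_1 sends each 2-simplex [p,q,r] to [q,r] − [p,r] + [p,q]. For instance
  ∂[v_0,v_1,v_3] = [v_1,v_3] − [v_0,v_3] + [v_0,v_1],
  ∂[v_1,v_2,v_4] = [v_2,v_4] − [v_1,v_4] + [v_1,v_2].
As a 9×6 matrix over Z this has rank 5, with invariant factors (1,1,1,1,1).

From H_k ≅ ker(∂_k) / im(∂_{k+1}) we obtain:

  H_0: rank C_0 − rank ∂_1 = 5 − 4 = 1, and the invariant factors of ∂_1 are all 1, so H_0 = Z.
  H_1: rank ker ∂_1 − rank ∂_2 = (9 − 4) − 5 = 0, and the invariant factors of ∂_2 are all 1, so H_1 = 0.
  H_2: rank ker ∂_2 − rank ∂_3 = (6 − 5) − 0 = 1, and there is no ∂_3, so H_2 = Z.

As a check, the Euler characteristic is 5 − 9 + 6 = 2, which agrees with 1 − 0 + 1 = 2.
(K is a triangulation of the 2-sphere S^2.)

H_0 = Z,  H_1 = 0,  H_2 = Z.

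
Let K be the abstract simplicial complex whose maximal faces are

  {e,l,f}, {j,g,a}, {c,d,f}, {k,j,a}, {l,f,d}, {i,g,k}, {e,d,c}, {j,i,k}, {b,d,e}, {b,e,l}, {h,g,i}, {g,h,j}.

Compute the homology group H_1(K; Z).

H_1 ≅ Z^2.

Order the vertices as a < b < c < d < e < f < g < h < i < j < k < l. Listing each simplex with vertices in this order, K has dimension 2 with simplices:

  0-simplices (12): a, b, c, d, e, f, g, h, i, j, k, l
  1-simplices (24): ag, aj, ak, bd, be, bl, cd, ce, cf, de, df, dl, ef, el, fl, gh, gi, gj, gk, hi, hj, ij, ik, jk
  2-simplices (12): agj, ajk, bde, bel, cde, cdf, dfl, efl, ghi, ghj, gik, ijk

so the chain groups are C_0 ≅ Z^12, C_1 ≅ Z^24, C_2 ≅ Z^12.

Boundary ∂_1: C_1 → C_0 maps an edge to its endpoints' difference, ∂[p,q] = q − p.
The resulting 12×24 matrix has rank 10, and its Smith normal form has invariant factors (1,1,1,1,1,1,1,1,1,1).

Boundary ∂_2: C_2 → C_1 sends each 2-simplex [p,q,r] to [q,r] − [p,r] + [p,q]. For instance
  ∂cde = de − ce + cd,
  ∂ghi = hi − gi + gh.
As a 24×12 matrix over Z this has rank 12, with invariant factors (1,1,1,1,1,1,1,1,1,1,1,1).

Now H_k = ker ∂_k / im ∂_{k+1}, so:

  H_1: rank ker ∂_1 − rank ∂_2 = (24 − 10) − 12 = 2, and the invariant factors of ∂_2 are all 1, so H_1 = Z^2.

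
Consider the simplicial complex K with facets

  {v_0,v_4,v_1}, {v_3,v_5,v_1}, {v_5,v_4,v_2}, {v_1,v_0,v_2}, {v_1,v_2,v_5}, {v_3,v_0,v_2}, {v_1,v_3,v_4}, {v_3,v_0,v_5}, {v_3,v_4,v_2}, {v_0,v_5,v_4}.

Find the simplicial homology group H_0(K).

We work with the vertex ordering v_0 < v_1 < v_2 < v_3 < v_4 < v_5. The simplices of K, each written with vertices in increasing order, are:

  0-simplices (6): [v_0], [v_1], [v_2], [v_3], [v_4], [v_5]
  1-simplices (15): (15 of them)
  2-simplices (10): [v_0,v_1,v_2], [v_0,v_1,v_4], [v_0,v_2,v_3], [v_0,v_3,v_5], [v_0,v_4,v_5], [v_1,v_2,v_5], [v_1,v_3,v_4], [v_1,v_3,v_5], [v_2,v_3,v_4], [v_2,v_4,v_5]

so the chain groups are C_0 ≅ Z^6, C_1 ≅ Z^15, C_2 ≅ Z^10.

∂_1: C_1 → C_0 maps an edge to its endpoints' difference, ∂[p,q] = q − p. For instance
  ∂[v_1,v_5] = [v_5] − [v_1].
This gives a 6×15 integer matrix of rank 5; reducing to Smith normal form yields diagonal entries (1,1,1,1,1).

∂_2: C_2 → C_1 acts by ∂[p,q,r] = [q,r] − [p,r] + [p,q]. For instance
  ∂[v_2,v_3,v_4] = [v_3,v_4] − [v_2,v_4] + [v_2,v_3],
  ∂[v_0,v_4,v_5] = [v_4,v_5] − [v_0,v_5] + [v_0,v_4].
As a 15×10 matrix over Z this has rank 10, with invariant factors (1,1,1,1,1,1,1,1,1,2).

Reading off H_k = ker ∂_k / im ∂_{k+1}:

  H_0: rank C_0 − rank ∂_1 = 6 − 5 = 1, and the invariant factors of ∂_1 are all 1, so H_0 ≅ Z.

H_0 ≅ Z.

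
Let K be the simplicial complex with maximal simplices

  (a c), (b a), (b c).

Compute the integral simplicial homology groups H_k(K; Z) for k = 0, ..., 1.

H_0 = Z,  H_1 = Z.

Fix the vertex order a < b < c and write every simplex with vertices in increasing order. Then dim K = 1 and the simplices of K are:

  0-simplices (3): a, b, c
  1-simplices (3): ab, ac, bc

giving chain groups C_0 ≅ Z^3, C_1 ≅ Z^3.

The boundary map ∂_1: C_1 → C_0 maps an edge to its endpoints' difference, ∂[p,q] = q − p.
As a 3×3 matrix over Z this has rank 2, with invariant factors (1,1).

Reading off H_k = ker ∂_k / im ∂_{k+1}:

  H_0: rank C_0 − rank ∂_1 = 3 − 2 = 1, and the invariant factors of ∂_1 are all 1, so H_0 ≅ Z.
  H_1: rank ker ∂_1 − rank ∂_2 = (3 − 2) − 0 = 1, and there is no ∂_2, so H_1 ≅ Z.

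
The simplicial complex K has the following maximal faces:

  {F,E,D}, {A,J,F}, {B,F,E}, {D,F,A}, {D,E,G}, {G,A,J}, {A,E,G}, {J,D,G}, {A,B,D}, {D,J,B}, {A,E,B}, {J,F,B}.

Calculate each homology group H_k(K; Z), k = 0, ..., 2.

Take the total order A < B < D < E < F < G < J on the vertex set. Then K (dimension 2) consists of the simplices:

  0-simplices (7): A, B, D, E, F, G, J
  1-simplices (18): AB, AD, AE, AF, AG, AJ, BD, BE, BF, BJ, DE, DF, DG, DJ, EF, EG, FJ, GJ
  2-simplices (12): ABD, ABE, ADF, AEG, AFJ, AGJ, BDJ, BEF, BFJ, DEF, DEG, DGJ

giving chain groups C_0 ≅ Z^7, C_1 ≅ Z^18, C_2 ≅ Z^12.

Boundary ∂_1: C_1 → C_0 is given by ∂[p,q] = [q] − [p].
The resulting 7×18 matrix has rank 6, and its Smith normal form has invariant factors (1,1,1,1,1,1).

∂_2: C_2 → C_1 sends each 2-simplex [p,q,r] to [q,r] − [p,r] + [p,q]. For instance
  ∂ADF = DF − AF + AD,
  ∂AFJ = FJ − AJ + AF.
The 18×12 boundary matrix has rank 12 and Smith normal form diag(1,1,1,1,1,1,1,1,1,1,1,2).

From H_k ≅ ker(∂_k) / im(∂_{k+1}) we obtain:

  H_0: rank C_0 − rank ∂_1 = 7 − 6 = 1, and the invariant factors of ∂_1 are all 1, so H_0 ≅ Z.
  H_1: rank ker ∂_1 − rank ∂_2 = (18 − 6) − 12 = 0, and ∂_2 has invariant factor 2 > 1, so H_1 ≅ Z_2.
  H_2: rank ker ∂_2 − rank ∂_3 = (12 − 12) − 0 = 0, and there is no ∂_3, so H_2 ≅ 0.

H_0 ≅ Z,  H_1 ≅ Z_2,  H_2 = 0.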